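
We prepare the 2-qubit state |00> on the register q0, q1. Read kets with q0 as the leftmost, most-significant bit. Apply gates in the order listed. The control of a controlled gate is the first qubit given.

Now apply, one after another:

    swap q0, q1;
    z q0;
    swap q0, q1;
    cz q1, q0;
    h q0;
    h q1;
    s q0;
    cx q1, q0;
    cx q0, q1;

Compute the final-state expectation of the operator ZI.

In the final state, ZI has expectation 0.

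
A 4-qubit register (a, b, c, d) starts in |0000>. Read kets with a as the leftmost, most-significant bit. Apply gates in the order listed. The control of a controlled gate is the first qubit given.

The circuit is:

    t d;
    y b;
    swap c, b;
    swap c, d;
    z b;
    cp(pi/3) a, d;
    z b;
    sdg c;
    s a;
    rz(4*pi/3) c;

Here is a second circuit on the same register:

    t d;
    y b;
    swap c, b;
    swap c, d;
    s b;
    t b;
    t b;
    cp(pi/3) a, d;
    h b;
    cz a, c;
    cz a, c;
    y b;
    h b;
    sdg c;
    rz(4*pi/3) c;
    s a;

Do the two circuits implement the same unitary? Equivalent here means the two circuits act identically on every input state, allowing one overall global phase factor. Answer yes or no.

No — the two circuits implement different unitaries, even allowing a global phase.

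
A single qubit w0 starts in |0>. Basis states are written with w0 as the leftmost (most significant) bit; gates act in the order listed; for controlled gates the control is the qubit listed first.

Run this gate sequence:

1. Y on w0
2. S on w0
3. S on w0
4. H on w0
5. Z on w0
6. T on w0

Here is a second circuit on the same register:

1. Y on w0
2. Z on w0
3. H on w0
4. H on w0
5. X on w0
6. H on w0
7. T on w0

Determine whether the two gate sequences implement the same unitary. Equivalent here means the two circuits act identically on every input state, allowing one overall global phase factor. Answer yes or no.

Yes — the two circuits implement the same unitary up to a global phase.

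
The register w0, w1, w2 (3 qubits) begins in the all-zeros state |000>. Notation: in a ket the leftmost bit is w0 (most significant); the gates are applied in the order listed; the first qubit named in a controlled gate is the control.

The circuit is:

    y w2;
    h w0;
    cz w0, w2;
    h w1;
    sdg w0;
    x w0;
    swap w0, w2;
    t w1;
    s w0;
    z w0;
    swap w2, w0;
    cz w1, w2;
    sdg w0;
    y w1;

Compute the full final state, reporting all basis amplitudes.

The final amplitudes are 0 on |000>, -exp(I*pi/4)/2 on |001>, 0 on |010>, -1/2 on |011>, 0 on |100>, exp(I*pi/4)/2 on |101>, 0 on |110>, 1/2 on |111>.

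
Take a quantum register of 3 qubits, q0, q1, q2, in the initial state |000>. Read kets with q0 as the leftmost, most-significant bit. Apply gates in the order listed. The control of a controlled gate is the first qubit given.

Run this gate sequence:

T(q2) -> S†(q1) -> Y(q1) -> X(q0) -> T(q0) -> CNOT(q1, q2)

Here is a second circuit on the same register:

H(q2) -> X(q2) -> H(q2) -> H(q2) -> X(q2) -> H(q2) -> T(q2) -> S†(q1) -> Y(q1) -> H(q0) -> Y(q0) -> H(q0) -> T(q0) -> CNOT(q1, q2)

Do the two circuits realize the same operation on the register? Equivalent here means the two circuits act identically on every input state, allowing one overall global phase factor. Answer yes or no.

No: there is an input state on which the two circuits produce genuinely different outputs (not merely differing by a phase).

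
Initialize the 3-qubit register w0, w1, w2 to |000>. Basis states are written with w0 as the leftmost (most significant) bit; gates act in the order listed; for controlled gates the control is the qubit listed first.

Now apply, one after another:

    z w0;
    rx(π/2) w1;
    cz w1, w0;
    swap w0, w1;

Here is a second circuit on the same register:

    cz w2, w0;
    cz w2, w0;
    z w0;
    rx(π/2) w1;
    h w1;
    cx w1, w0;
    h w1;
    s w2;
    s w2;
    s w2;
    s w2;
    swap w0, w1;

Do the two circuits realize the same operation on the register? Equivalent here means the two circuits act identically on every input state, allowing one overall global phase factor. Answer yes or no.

No: there is an input state on which the two circuits produce genuinely different outputs (not merely differing by a phase).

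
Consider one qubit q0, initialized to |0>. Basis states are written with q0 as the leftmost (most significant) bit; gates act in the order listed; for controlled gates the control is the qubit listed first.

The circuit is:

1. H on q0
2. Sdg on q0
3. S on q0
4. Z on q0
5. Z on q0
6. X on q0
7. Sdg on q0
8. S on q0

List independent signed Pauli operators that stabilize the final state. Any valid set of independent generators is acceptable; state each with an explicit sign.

The final state is stabilized by the group generated by +X; other independent generating sets are equally valid.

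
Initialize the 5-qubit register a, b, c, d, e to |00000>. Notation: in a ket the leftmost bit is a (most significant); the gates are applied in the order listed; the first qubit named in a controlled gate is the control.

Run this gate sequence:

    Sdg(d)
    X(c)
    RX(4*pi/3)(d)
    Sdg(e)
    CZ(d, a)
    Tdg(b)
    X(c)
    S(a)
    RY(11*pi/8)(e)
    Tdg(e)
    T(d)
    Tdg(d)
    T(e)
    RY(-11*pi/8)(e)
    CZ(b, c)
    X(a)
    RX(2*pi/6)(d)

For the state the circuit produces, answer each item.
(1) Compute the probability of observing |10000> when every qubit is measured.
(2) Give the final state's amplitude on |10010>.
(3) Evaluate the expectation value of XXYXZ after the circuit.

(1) Outcome |10000> occurs with probability 3/4.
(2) The final state's coefficient on |10010> equals -I/2.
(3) The observable XXYXZ averages to 0.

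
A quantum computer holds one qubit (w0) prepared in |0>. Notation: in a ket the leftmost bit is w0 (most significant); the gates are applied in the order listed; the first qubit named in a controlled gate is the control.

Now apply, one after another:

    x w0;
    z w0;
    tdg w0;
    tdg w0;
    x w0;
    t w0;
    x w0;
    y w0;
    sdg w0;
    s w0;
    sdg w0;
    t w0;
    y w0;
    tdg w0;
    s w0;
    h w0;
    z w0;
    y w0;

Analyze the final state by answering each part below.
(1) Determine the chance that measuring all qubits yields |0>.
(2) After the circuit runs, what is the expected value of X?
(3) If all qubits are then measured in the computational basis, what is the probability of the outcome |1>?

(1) A full measurement returns |0> with probability 1/2. Key observation: the block from step 10 through step 11 cancels to the identity and can be dropped.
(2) In the final state, X has expectation -1.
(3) Outcome |1> occurs with probability 1/2.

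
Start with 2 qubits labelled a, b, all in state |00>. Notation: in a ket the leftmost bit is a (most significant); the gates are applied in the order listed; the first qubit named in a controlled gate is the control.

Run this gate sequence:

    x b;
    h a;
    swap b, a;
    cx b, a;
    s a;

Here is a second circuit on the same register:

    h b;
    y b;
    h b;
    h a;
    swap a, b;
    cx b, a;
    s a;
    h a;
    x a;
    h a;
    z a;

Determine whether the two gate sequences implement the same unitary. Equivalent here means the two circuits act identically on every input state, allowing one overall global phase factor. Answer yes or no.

No: there is an input state on which the two circuits produce genuinely different outputs (not merely differing by a phase).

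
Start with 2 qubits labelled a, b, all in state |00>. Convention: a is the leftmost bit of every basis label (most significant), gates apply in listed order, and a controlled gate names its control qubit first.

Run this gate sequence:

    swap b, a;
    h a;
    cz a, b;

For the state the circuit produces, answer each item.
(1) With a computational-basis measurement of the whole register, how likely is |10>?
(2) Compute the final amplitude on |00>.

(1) A full measurement returns |10> with probability 1/2.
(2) The amplitude on |00> is sqrt(2)/2.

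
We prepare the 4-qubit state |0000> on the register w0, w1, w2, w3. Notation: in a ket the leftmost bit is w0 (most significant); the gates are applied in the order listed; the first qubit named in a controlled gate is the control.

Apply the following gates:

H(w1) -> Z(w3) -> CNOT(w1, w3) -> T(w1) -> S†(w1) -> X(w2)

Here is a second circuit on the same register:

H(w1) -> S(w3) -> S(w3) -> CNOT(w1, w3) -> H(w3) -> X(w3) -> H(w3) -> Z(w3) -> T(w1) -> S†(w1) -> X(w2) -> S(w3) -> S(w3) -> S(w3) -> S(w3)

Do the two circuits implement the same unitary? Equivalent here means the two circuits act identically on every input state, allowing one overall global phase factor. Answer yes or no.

Yes, they are equivalent — the unitaries differ by at most a global phase.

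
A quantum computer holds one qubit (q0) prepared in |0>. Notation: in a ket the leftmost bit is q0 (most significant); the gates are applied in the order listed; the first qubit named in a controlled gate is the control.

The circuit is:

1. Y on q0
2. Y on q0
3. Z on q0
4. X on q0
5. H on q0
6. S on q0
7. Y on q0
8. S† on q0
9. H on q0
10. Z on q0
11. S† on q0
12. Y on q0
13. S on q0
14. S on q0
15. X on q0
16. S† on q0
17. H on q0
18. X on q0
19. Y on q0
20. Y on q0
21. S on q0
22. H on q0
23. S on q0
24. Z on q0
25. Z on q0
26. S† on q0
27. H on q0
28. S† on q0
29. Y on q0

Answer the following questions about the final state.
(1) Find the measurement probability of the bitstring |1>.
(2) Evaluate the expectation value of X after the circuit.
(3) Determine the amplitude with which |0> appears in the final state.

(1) The probability of measuring |1> is 1/2. Key observation: steps 21-28 multiply out to the identity, so the circuit reduces to the remaining gates.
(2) The observable X averages to 1.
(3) |0> carries amplitude sqrt(2)/2 in the final state.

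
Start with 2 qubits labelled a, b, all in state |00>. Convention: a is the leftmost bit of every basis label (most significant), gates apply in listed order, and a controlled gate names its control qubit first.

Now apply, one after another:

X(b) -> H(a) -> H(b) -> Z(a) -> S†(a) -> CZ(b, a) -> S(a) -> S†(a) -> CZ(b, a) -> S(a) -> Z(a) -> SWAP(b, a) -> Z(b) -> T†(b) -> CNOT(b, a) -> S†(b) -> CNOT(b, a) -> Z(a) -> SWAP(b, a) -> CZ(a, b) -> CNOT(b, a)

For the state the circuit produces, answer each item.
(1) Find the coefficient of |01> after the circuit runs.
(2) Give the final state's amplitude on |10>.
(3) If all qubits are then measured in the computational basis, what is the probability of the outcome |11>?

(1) |01> carries amplitude -exp(I*pi/4)/2 in the final state. Key observation: the block from step 4 through step 11 cancels to the identity and can be dropped.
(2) The amplitude on |10> is exp(I*pi/4)/2.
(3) The probability of measuring |11> is 1/4.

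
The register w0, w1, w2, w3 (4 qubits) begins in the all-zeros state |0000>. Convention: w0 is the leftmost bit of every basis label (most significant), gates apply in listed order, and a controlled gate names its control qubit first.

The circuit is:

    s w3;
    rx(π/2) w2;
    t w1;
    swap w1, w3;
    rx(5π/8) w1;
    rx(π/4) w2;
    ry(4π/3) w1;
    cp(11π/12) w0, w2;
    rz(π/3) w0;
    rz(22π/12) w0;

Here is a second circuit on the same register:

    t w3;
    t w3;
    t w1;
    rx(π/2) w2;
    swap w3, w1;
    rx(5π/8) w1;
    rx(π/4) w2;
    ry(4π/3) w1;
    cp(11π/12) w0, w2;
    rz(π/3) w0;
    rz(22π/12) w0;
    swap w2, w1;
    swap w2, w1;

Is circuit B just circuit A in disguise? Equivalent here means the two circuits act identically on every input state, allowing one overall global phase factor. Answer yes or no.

Yes: on every input state the two circuits agree up to one overall phase factor.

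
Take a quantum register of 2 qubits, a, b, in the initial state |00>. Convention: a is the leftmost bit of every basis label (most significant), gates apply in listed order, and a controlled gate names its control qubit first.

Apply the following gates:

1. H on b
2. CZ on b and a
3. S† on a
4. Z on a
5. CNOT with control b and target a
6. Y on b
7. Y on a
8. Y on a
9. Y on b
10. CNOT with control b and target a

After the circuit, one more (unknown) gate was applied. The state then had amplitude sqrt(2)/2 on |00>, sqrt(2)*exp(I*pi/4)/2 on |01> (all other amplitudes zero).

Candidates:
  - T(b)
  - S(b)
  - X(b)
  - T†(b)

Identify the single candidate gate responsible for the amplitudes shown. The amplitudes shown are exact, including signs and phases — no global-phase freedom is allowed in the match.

The applied gate was T(b).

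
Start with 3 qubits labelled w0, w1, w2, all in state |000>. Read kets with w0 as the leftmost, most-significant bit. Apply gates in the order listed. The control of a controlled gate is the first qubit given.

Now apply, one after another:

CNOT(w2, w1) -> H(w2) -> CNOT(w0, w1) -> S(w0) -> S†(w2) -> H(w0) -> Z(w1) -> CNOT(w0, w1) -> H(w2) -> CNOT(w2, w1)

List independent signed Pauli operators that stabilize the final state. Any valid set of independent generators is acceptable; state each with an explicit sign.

One valid set of independent stabilizer generators is +XIY, +IXY, +ZZZ (any independent generating set of the same group is equally correct).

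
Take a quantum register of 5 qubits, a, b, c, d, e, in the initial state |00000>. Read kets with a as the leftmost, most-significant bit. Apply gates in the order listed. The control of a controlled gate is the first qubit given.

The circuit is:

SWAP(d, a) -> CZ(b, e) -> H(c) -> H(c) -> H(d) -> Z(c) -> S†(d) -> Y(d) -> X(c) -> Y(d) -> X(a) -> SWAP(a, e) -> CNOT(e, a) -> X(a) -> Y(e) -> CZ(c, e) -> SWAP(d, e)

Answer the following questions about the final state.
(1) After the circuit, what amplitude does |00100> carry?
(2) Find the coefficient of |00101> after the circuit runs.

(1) The amplitude on |00100> is -sqrt(2)*I/2. Key observation: the block from step 3 through step 4 cancels to the identity and can be dropped.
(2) The final state's coefficient on |00101> equals -sqrt(2)/2.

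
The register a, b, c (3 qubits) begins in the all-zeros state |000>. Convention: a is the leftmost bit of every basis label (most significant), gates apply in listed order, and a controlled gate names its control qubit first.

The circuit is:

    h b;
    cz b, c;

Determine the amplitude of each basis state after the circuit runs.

After the circuit, the state carries amplitude sqrt(2)/2 on |000>, sqrt(2)/2 on |010>, and 0 on every other basis state.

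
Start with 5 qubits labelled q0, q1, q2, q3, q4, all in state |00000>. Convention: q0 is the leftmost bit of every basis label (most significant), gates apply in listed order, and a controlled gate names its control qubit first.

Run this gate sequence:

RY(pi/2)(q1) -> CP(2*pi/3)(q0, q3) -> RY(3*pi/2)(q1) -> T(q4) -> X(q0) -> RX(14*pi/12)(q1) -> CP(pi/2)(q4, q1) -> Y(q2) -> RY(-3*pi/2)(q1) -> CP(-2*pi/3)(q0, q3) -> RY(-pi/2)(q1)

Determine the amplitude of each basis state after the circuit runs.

The final amplitudes are I*(-sqrt(6) + sqrt(2))/4 on |10100>, sqrt(2)/4 + sqrt(6)/4 on |11100>, and 0 on every other basis state.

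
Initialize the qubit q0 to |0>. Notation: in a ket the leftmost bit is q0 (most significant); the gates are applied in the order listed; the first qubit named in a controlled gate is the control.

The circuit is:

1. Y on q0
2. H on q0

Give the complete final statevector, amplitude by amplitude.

The final amplitudes are sqrt(2)*I/2 on |0>, -sqrt(2)*I/2 on |1>.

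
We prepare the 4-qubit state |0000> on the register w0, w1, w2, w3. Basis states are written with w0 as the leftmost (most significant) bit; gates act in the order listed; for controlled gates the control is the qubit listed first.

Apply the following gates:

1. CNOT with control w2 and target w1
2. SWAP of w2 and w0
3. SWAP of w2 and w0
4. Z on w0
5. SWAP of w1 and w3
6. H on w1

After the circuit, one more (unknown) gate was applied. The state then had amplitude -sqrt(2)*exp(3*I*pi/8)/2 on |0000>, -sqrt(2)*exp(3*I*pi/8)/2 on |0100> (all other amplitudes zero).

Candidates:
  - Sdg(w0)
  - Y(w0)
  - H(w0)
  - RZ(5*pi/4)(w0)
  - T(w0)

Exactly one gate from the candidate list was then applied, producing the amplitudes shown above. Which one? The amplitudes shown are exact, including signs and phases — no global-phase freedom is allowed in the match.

The applied gate was RZ(5*pi/4)(w0). Key observation: gates 2-3 undo each other exactly, leaving only the rest of the circuit to track.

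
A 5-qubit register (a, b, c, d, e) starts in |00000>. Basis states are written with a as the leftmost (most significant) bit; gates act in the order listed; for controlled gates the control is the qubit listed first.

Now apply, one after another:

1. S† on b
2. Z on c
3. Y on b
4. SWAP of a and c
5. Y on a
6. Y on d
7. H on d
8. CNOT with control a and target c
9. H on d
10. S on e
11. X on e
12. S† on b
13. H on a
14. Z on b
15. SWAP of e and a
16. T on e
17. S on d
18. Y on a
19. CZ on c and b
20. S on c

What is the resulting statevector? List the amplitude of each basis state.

After the circuit, the state carries amplitude -sqrt(2)*I/2 on |01110>, sqrt(2)*exp(3*I*pi/4)/2 on |01111>, and 0 on every other basis state.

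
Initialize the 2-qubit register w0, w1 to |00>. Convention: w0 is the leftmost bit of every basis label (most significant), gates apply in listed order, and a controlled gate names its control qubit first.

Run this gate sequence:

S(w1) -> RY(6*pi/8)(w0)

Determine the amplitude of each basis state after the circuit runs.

The resulting statevector has amplitude sqrt(2 - sqrt(2))/2 on |00>, 0 on |01>, sqrt(sqrt(2) + 2)/2 on |10>, 0 on |11>.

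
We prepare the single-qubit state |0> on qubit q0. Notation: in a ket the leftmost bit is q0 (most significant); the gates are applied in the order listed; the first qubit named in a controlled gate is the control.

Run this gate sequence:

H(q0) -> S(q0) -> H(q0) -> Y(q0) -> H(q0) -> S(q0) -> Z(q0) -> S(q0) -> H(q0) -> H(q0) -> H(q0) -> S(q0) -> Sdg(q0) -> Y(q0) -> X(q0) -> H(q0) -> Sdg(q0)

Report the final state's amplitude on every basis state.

The final amplitudes are sqrt(2)/2 on |0>, -sqrt(2)/2 on |1>.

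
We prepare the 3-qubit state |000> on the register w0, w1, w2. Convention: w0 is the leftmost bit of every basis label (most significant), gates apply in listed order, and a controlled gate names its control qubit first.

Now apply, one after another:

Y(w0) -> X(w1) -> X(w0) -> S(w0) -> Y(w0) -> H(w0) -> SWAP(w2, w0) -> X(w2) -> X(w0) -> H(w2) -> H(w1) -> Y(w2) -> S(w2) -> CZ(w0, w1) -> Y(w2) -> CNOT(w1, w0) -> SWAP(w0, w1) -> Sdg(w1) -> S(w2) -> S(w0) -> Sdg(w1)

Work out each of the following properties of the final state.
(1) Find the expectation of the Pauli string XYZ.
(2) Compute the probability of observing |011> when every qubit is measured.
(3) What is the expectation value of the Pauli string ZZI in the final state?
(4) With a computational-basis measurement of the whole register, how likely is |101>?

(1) In the final state, XYZ has expectation -1.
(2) The probability of measuring |011> is 1/2.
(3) The expectation value of ZZI is -1.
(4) A full measurement returns |101> with probability 1/2.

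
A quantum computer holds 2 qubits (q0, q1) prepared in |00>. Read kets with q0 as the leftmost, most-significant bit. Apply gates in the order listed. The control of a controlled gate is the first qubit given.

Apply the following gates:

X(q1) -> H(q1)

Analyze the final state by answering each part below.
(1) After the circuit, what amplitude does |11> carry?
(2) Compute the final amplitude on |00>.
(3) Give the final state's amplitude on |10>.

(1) The amplitude on |11> is 0.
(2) The final state's coefficient on |00> equals sqrt(2)/2.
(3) The final state's coefficient on |10> equals 0.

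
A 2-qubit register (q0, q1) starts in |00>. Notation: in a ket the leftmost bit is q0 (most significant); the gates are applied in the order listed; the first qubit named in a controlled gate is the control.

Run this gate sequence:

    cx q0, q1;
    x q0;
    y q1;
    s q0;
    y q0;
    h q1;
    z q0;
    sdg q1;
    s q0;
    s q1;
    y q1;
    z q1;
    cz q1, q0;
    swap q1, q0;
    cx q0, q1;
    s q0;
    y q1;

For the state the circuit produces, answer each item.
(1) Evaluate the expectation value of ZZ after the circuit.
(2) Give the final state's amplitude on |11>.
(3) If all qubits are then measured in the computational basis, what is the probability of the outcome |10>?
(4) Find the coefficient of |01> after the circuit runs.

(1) The observable ZZ averages to -1.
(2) The amplitude on |11> is 0.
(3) Outcome |10> occurs with probability 1/2.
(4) |01> carries amplitude -sqrt(2)*I/2 in the final state.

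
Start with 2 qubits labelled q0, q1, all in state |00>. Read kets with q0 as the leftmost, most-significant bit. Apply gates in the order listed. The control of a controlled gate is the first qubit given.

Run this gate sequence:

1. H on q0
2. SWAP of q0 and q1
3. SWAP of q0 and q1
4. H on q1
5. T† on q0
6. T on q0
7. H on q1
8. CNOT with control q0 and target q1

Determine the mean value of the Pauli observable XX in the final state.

In the final state, XX has expectation 1.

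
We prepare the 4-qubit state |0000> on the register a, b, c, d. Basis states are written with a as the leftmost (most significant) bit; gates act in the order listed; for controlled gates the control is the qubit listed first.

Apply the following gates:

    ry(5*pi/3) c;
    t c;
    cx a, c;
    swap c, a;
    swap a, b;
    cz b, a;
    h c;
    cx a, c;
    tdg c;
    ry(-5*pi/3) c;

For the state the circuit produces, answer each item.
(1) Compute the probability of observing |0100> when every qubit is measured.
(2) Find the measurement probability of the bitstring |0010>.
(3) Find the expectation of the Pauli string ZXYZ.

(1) A full measurement returns |0100> with probability 1/8 - sqrt(6)/32.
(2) A full measurement returns |0010> with probability 3*sqrt(6)/32 + 3/8.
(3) In the final state, ZXYZ has expectation sqrt(3)/4.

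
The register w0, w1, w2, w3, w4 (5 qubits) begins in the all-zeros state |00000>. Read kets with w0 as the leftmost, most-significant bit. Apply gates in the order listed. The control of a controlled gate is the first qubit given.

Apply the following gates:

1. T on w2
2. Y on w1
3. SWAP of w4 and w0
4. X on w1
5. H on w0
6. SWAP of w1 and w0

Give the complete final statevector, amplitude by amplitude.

The final amplitudes are sqrt(2)*I/2 on |00000>, sqrt(2)*I/2 on |01000>, and 0 on every other basis state.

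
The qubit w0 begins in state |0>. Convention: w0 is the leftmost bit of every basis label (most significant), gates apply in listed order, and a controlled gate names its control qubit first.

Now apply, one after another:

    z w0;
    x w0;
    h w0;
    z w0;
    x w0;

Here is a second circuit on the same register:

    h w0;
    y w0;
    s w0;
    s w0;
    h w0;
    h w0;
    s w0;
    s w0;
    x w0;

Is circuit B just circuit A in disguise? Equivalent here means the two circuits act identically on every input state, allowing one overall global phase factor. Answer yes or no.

No: there is an input state on which the two circuits produce genuinely different outputs (not merely differing by a phase).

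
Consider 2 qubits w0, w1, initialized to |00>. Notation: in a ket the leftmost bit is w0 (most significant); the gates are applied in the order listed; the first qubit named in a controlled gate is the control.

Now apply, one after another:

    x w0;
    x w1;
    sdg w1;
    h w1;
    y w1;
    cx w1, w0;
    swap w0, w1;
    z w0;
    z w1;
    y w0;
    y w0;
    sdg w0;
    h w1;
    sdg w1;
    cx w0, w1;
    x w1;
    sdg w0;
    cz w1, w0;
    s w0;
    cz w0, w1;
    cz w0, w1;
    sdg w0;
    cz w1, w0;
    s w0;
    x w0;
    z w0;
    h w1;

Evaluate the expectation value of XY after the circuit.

The observable XY averages to 1.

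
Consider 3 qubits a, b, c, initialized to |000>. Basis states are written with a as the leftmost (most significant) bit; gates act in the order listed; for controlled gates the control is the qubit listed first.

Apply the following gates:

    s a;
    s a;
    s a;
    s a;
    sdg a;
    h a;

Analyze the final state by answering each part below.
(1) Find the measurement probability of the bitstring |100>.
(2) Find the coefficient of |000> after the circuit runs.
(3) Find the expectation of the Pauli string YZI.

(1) A full measurement returns |100> with probability 1/2. Key observation: gates 1-4 undo each other exactly, leaving only the rest of the circuit to track.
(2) |000> carries amplitude sqrt(2)/2 in the final state.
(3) The observable YZI averages to 0.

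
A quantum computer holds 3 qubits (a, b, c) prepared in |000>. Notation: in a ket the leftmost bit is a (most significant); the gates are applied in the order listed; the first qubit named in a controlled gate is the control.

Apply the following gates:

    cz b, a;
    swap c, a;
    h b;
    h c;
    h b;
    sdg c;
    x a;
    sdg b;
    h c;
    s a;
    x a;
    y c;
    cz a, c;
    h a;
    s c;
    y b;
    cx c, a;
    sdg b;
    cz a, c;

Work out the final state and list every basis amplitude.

After the circuit, the state carries amplitude 0 on |000>, 0 on |001>, sqrt(2)*(1 + I)/4 on |010>, sqrt(2)*(-1 - I)/4 on |011>, 0 on |100>, 0 on |101>, sqrt(2)*(1 + I)/4 on |110>, sqrt(2)*(1 + I)/4 on |111>.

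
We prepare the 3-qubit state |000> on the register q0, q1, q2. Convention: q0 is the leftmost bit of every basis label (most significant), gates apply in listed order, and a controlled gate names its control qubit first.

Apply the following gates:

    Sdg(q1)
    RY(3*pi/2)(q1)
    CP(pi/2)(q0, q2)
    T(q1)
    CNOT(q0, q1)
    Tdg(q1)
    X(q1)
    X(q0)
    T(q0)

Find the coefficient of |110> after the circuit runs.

|110> carries amplitude -sqrt(2)*exp(I*pi/4)/2 in the final state.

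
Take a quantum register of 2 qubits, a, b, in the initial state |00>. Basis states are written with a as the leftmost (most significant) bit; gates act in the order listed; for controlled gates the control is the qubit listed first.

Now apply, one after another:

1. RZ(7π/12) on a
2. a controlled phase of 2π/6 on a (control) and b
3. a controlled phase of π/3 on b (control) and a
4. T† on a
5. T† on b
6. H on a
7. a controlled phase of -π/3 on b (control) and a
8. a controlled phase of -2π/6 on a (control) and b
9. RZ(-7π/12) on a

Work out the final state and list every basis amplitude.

The final amplitudes are sqrt(2)/2 on |00>, 0 on |01>, -sqrt(2)*exp(5*I*pi/12)/2 on |10>, 0 on |11>.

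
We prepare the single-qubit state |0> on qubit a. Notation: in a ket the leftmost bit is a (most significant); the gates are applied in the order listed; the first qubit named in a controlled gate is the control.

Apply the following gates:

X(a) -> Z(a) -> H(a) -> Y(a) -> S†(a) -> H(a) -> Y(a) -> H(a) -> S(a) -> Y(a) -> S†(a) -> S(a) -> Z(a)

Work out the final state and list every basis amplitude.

The resulting statevector has amplitude -sqrt(2)/2 on |0>, -sqrt(2)/2 on |1>.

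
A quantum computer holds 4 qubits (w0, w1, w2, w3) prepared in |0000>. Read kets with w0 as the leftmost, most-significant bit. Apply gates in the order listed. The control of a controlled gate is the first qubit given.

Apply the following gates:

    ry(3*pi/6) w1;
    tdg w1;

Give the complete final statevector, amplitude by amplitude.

The resulting statevector has amplitude sqrt(2)/2 on |0000>, -sqrt(2)*exp(3*I*pi/4)/2 on |0100>, and 0 on every other basis state.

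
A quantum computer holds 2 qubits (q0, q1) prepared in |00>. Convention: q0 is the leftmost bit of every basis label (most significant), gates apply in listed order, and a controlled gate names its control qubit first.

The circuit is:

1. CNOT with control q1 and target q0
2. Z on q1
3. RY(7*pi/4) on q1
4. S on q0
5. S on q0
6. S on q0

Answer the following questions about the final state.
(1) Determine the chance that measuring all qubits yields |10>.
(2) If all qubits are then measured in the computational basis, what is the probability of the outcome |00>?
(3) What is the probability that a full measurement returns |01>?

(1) Outcome |10> occurs with probability 0.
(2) A full measurement returns |00> with probability sqrt(2)/4 + 1/2.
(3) Outcome |01> occurs with probability 1/2 - sqrt(2)/4.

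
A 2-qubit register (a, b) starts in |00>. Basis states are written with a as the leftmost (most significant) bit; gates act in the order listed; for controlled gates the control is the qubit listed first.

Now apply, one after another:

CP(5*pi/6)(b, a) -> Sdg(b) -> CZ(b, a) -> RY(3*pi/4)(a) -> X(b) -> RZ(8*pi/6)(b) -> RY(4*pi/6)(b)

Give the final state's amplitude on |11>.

The amplitude on |11> is sqrt(sqrt(2) + 2)*exp(2*I*pi/3)/4.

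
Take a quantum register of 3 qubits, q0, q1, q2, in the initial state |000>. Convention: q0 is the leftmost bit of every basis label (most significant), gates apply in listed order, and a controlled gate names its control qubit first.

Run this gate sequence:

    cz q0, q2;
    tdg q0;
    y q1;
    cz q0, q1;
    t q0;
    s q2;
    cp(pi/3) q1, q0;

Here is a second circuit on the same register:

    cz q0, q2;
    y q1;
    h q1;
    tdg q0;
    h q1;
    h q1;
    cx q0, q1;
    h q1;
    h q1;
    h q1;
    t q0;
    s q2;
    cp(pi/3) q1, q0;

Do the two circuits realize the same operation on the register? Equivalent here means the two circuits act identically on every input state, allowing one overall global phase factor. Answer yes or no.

Yes — the two circuits implement the same unitary up to a global phase.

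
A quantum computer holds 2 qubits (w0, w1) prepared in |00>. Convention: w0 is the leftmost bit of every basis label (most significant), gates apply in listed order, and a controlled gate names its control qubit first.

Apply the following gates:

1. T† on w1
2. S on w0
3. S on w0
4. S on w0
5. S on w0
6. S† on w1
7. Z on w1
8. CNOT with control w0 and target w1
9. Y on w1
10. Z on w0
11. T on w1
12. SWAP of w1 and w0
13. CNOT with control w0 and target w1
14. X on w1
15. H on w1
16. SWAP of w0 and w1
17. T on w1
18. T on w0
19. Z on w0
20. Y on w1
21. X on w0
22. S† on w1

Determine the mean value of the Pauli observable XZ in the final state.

The observable XZ averages to -sqrt(2)/2. Key observation: gates 2-5 undo each other exactly, leaving only the rest of the circuit to track.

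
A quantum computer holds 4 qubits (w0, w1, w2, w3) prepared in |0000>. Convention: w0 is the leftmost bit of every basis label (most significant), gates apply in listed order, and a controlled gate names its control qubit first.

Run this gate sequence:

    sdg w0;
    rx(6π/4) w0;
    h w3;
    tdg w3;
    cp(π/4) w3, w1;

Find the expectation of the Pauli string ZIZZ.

In the final state, ZIZZ has expectation 0.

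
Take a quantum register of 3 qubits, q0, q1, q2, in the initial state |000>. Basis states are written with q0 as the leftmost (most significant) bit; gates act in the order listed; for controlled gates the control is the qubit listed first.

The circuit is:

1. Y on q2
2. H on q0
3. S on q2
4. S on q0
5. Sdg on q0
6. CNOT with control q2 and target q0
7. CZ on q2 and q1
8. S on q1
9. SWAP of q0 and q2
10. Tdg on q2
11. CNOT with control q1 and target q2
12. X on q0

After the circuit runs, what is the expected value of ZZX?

In the final state, ZZX has expectation sqrt(2)/2. Key observation: the block from step 4 through step 5 cancels to the identity and can be dropped.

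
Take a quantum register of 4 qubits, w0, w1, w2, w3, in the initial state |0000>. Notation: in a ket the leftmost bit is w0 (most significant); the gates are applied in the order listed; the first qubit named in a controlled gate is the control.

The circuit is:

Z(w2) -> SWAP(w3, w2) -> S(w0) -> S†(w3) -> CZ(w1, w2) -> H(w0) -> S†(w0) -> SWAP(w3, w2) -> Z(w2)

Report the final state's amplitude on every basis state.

After the circuit, the state carries amplitude sqrt(2)/2 on |0000>, -sqrt(2)*I/2 on |1000>, and 0 on every other basis state.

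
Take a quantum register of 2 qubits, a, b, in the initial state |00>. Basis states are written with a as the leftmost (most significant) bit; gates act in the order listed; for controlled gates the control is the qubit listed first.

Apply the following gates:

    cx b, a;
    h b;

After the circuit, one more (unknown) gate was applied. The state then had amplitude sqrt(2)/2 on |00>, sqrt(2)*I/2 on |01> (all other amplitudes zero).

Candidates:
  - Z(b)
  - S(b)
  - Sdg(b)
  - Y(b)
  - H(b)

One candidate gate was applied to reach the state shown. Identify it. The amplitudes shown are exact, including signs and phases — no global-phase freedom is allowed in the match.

The unique candidate consistent with the amplitudes is S(b).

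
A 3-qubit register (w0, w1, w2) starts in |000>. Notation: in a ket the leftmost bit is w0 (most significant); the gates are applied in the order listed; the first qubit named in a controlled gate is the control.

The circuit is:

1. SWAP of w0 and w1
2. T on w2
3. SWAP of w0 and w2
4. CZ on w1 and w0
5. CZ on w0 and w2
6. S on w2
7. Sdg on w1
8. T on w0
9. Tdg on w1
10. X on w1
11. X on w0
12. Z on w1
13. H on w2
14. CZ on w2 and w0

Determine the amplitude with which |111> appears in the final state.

The amplitude on |111> is sqrt(2)/2.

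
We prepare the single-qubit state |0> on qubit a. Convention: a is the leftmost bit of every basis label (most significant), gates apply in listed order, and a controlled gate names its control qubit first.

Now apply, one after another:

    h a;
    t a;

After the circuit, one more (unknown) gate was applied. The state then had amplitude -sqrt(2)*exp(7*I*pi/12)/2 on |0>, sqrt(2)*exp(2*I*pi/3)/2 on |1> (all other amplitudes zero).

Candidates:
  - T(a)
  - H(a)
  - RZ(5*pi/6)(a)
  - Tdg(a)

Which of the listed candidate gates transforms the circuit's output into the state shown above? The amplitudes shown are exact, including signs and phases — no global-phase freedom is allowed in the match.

The applied gate was RZ(5*pi/6)(a).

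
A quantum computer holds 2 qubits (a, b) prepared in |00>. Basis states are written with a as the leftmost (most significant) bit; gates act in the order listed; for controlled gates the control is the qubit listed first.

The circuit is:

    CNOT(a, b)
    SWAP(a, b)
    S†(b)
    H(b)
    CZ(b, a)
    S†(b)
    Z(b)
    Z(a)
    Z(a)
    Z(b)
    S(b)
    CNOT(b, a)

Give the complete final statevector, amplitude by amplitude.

After the circuit, the state carries amplitude sqrt(2)/2 on |00>, 0 on |01>, 0 on |10>, sqrt(2)/2 on |11>. Key observation: gates 6-11 undo each other exactly, leaving only the rest of the circuit to track.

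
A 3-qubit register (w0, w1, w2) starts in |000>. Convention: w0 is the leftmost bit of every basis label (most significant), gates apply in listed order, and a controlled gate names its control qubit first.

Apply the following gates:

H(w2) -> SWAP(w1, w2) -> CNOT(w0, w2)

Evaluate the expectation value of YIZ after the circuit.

The expectation value of YIZ is 0.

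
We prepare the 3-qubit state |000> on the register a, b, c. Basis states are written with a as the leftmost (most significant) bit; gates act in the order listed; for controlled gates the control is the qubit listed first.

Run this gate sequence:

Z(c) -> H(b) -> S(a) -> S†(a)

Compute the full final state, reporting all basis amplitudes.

The resulting statevector has amplitude sqrt(2)/2 on |000>, sqrt(2)/2 on |010>, and 0 on every other basis state. Key observation: the block from step 3 through step 4 cancels to the identity and can be dropped.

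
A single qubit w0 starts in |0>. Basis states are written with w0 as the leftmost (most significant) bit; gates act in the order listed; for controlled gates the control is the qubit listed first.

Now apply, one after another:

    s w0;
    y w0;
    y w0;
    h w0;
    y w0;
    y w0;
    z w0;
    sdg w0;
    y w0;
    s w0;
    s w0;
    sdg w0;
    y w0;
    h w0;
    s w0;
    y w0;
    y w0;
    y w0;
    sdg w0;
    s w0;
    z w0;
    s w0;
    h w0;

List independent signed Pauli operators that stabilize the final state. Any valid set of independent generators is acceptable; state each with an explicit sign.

One valid set of independent stabilizer generators is -X (any independent generating set of the same group is equally correct).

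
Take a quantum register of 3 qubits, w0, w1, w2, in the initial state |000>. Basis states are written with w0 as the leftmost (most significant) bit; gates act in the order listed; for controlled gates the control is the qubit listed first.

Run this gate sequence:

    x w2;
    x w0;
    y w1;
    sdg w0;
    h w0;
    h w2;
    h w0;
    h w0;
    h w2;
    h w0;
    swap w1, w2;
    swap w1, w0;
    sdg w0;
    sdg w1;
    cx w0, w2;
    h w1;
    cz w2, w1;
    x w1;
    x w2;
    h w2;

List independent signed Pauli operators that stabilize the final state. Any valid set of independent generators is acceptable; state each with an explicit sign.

The stabilizer group can be generated by -IXI, -IIX, -ZII, among other valid generating sets.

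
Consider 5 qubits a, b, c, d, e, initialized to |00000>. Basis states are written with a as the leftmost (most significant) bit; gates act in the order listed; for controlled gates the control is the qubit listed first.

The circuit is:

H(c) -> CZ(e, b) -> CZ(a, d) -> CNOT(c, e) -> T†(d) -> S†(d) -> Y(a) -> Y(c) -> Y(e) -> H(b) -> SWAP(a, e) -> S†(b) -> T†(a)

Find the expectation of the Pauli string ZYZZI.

In the final state, ZYZZI has expectation -1.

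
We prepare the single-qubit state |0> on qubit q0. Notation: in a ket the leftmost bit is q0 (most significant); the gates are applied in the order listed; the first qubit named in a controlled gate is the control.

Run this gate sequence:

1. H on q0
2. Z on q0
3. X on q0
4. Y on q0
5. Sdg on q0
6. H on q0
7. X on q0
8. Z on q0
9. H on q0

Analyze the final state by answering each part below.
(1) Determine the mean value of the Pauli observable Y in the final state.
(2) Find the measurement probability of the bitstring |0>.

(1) In the final state, Y has expectation -1.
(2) A full measurement returns |0> with probability 1/2.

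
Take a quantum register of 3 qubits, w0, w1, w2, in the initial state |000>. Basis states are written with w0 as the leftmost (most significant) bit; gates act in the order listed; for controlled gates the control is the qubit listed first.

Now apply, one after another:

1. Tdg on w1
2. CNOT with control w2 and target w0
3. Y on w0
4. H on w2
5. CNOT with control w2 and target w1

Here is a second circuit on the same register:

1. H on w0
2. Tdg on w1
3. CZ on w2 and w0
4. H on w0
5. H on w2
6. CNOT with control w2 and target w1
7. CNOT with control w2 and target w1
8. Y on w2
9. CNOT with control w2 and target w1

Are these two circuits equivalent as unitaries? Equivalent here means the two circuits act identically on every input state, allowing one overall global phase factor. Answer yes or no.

No, they are not equivalent — no single phase factor reconciles the two unitaries.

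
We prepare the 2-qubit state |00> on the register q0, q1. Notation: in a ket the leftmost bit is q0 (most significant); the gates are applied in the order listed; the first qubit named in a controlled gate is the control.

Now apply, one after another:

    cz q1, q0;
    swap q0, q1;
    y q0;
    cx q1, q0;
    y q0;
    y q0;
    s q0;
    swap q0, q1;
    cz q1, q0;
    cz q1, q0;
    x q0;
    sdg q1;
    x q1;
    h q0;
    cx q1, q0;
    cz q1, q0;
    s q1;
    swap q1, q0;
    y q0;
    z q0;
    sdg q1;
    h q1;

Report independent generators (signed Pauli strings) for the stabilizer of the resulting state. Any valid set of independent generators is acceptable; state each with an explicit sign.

One valid set of independent stabilizer generators is -IY, -ZI (any independent generating set of the same group is equally correct).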